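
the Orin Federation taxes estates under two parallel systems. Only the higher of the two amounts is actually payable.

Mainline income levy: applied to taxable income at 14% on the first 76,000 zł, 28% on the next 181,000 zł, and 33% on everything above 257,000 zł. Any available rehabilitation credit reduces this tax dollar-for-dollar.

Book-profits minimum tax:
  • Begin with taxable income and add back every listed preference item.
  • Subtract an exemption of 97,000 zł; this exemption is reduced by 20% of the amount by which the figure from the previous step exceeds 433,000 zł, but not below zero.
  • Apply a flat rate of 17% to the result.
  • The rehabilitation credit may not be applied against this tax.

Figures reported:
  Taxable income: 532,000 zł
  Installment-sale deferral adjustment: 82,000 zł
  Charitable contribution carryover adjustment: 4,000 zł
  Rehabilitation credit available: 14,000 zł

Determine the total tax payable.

138,070 zł

Mainline income levy:
  76,000 zł × 14% = 10,640 zł
  181,000 zł × 28% = 50,680 zł
  275,000 zł × 33% = 90,750 zł
  → 152,070 zł
  Less rehabilitation credit 14,000 zł → 138,070 zł

Book-profits minimum tax:
  Adjusted income: 532,000 zł + 82,000 zł + 4,000 zł = 618,000 zł
  Exemption: 97,000 zł − 20% × (618,000 zł − 433,000 zł) = 97,000 zł − 37,000 zł = 60,000 zł
  Base: 618,000 zł − 60,000 zł = 558,000 zł
  558,000 zł × 17% = 94,860 zł

138,070 zł > 94,860 zł, so the mainline income levy governs.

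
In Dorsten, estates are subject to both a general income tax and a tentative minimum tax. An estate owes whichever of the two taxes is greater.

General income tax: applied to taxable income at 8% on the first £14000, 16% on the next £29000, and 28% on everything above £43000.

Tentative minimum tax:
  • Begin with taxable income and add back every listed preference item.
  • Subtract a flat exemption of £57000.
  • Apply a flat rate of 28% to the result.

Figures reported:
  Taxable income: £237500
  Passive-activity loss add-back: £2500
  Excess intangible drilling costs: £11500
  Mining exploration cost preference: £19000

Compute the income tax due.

£60220

General income tax:
  £14000 × 8% = £1120
  £29000 × 16% = £4640
  £194500 × 28% = £54460
  → £60220

Tentative minimum tax:
  Adjusted income: £237500 + £2500 + £11500 + £19000 = £270500
  Less exemption £57000 → base £213500
  £213500 × 28% = £59780

£60220 > £59780, so the general income tax governs.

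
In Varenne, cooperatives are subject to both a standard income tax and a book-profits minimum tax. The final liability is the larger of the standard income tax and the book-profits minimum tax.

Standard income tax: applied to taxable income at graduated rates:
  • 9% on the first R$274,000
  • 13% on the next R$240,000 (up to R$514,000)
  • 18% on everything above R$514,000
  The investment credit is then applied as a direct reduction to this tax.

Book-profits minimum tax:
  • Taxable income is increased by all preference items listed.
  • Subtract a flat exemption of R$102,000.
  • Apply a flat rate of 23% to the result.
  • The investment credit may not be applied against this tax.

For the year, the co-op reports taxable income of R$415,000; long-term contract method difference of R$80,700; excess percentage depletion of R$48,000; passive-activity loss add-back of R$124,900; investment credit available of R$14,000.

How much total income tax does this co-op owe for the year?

R$130,318

Standard income tax:
  R$274,000 × 9% = R$24,660
  R$141,000 × 13% = R$18,330
  → R$42,990
  Less investment credit R$14,000 → R$28,990

Book-profits minimum tax:
  Adjusted income: R$415,000 + R$80,700 + R$48,000 + R$124,900 = R$668,600
  Less exemption R$102,000 → base R$566,600
  R$566,600 × 23% = R$130,318

R$130,318 > R$28,990, so the book-profits minimum tax is the binding amount.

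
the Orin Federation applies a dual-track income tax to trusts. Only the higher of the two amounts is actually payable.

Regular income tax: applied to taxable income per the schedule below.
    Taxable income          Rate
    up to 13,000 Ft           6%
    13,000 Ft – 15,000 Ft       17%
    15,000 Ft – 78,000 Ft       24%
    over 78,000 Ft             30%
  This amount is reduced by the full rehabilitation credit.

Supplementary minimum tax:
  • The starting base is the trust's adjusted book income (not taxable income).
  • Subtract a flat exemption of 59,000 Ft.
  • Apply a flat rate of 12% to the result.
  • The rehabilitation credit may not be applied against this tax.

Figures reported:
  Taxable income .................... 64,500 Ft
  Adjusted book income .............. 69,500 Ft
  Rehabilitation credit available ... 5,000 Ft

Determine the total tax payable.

Supplementary minimum tax:
  Base (adjusted book income): 69,500 Ft
  Less exemption 59,000 Ft → base 10,500 Ft
  10,500 Ft × 12% = 1,260 Ft

Regular income tax:
  13,000 Ft × 6% = 780 Ft
  2,000 Ft × 17% = 340 Ft
  49,500 Ft × 24% = 11,880 Ft
  → 13,000 Ft
  Less rehabilitation credit 5,000 Ft → 8,000 Ft

8,000 Ft > 1,260 Ft, so the regular income tax governs.

8,000 Ft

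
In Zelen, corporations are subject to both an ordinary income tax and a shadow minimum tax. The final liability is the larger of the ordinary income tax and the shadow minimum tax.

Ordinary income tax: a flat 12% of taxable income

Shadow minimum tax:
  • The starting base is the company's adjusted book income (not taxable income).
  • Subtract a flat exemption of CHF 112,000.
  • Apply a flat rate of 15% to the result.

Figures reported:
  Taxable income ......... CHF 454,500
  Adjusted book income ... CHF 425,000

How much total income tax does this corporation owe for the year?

Ordinary income tax:
  CHF 454,500 × 12% = CHF 54,540

Shadow minimum tax:
  Base (adjusted book income): CHF 425,000
  Less exemption CHF 112,000 → base CHF 313,000
  CHF 313,000 × 15% = CHF 46,950

CHF 54,540 > CHF 46,950, so the ordinary income tax governs.

CHF 54,540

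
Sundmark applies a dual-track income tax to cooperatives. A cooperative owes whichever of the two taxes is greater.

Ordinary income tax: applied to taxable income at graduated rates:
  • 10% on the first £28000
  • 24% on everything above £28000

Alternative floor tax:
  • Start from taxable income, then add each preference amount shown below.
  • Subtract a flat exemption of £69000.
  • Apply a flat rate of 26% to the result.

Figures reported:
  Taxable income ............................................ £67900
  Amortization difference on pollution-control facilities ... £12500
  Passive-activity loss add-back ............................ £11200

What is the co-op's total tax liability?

Ordinary income tax:
  £28000 × 10% = £2800
  £39900 × 24% = £9576
  → £12376

Alternative floor tax:
  Adjusted income: £67900 + £12500 + £11200 = £91600
  Less exemption £69000 → base £22600
  £22600 × 26% = £5876

£12376 > £5876, so the ordinary income tax governs.

£12376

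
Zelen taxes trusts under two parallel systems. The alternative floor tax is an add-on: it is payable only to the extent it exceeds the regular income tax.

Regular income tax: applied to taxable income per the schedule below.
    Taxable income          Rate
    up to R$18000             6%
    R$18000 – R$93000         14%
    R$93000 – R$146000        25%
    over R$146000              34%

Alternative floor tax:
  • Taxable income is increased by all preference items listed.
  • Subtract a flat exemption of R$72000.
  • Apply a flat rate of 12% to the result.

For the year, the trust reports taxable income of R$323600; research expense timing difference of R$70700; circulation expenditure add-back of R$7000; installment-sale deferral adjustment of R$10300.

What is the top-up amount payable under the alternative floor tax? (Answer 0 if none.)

Alternative floor tax:
  Adjusted income: R$323600 + R$70700 + R$7000 + R$10300 = R$411600
  Less exemption R$72000 → base R$339600
  R$339600 × 12% = R$40752

Regular income tax:
  R$18000 × 6% = R$1080
  R$75000 × 14% = R$10500
  R$53000 × 25% = R$13250
  R$177600 × 34% = R$60384
  → R$85214

R$40752 ≤ R$85214, so no add-on is due.

R$0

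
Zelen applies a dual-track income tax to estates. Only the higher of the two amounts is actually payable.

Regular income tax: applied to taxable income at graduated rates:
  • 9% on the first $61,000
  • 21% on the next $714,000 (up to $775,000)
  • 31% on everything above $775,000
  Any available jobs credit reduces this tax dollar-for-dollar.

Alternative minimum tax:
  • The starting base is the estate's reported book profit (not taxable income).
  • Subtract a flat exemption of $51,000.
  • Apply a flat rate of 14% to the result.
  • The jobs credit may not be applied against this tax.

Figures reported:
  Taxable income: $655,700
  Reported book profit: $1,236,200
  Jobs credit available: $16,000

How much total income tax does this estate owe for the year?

$165,928

Alternative minimum tax:
  Base (reported book profit): $1,236,200
  Less exemption $51,000 → base $1,185,200
  $1,185,200 × 14% = $165,928

Regular income tax:
  $61,000 × 9% = $5,490
  $594,700 × 21% = $124,887
  → $130,377
  Less jobs credit $16,000 → $114,377

$165,928 > $114,377, so the alternative minimum tax is the binding amount.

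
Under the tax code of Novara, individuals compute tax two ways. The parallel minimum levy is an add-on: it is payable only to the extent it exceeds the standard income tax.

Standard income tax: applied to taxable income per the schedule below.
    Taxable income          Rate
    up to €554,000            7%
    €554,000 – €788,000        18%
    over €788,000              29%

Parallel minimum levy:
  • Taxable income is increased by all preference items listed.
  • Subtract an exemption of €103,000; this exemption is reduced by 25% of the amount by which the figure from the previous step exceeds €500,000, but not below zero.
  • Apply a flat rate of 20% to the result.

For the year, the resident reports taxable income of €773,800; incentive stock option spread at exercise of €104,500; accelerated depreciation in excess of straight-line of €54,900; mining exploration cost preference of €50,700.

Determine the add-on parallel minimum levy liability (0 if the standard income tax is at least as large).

€118,436

Parallel minimum levy:
  Adjusted income: €773,800 + €104,500 + €54,900 + €50,700 = €983,900
  Exemption: 25% × (€983,900 − €500,000) = €120,975 ≥ €103,000, so the exemption is fully phased out
  Base: €983,900 − €0 = €983,900
  €983,900 × 20% = €196,780

Standard income tax:
  €554,000 × 7% = €38,780
  €219,800 × 18% = €39,564
  → €78,344

Excess of parallel minimum levy over standard income tax: €196,780 − €78,344 = €118,436.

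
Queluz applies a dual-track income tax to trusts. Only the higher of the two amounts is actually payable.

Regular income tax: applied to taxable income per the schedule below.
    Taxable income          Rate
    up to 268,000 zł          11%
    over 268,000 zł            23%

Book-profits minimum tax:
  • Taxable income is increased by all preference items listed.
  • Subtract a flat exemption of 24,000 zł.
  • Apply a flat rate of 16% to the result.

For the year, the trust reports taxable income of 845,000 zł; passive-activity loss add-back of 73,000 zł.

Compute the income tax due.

Regular income tax:
  268,000 zł × 11% = 29,480 zł
  577,000 zł × 23% = 132,710 zł
  → 162,190 zł

Book-profits minimum tax:
  Adjusted income: 845,000 zł + 73,000 zł = 918,000 zł
  Less exemption 24,000 zł → base 894,000 zł
  894,000 zł × 16% = 143,040 zł

162,190 zł > 143,040 zł, so the regular income tax governs.

162,190 zł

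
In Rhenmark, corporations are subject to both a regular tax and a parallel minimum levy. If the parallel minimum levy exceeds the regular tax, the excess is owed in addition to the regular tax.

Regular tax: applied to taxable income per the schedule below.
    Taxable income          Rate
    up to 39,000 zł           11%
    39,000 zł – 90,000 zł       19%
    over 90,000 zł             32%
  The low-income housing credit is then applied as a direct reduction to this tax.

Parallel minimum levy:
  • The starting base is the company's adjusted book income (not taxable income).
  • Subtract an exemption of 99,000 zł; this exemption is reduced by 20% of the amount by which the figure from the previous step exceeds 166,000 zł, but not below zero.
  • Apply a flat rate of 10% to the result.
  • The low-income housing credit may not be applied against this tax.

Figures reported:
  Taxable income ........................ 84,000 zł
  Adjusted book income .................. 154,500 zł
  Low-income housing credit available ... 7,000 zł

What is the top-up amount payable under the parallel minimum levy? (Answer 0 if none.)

Regular tax:
  39,000 zł × 11% = 4,290 zł
  45,000 zł × 19% = 8,550 zł
  → 12,840 zł
  Less low-income housing credit 7,000 zł → 5,840 zł

Parallel minimum levy:
  Base (adjusted book income): 154,500 zł
  Exemption: 154,500 zł ≤ 166,000 zł, so full 99,000 zł applies
  Base: 154,500 zł − 99,000 zł = 55,500 zł
  55,500 zł × 10% = 5,550 zł

5,550 zł ≤ 5,840 zł, so no add-on is due.

0 zł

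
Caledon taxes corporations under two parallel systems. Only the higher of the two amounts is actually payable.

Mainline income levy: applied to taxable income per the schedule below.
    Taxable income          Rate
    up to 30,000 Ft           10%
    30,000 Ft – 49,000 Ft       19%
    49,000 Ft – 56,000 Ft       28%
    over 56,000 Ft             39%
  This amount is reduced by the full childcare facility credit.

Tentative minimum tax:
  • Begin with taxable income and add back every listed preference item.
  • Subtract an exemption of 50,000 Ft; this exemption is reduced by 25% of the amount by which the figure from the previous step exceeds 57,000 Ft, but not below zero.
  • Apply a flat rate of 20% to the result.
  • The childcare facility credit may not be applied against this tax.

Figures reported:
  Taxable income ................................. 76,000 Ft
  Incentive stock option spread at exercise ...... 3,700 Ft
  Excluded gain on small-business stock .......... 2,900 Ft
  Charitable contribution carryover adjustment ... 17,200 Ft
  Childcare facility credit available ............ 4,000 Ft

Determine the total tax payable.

12,370 Ft

Tentative minimum tax:
  Adjusted income: 76,000 Ft + 3,700 Ft + 2,900 Ft + 17,200 Ft = 99,800 Ft
  Exemption: 50,000 Ft − 25% × (99,800 Ft − 57,000 Ft) = 50,000 Ft − 10,700 Ft = 39,300 Ft
  Base: 99,800 Ft − 39,300 Ft = 60,500 Ft
  60,500 Ft × 20% = 12,100 Ft

Mainline income levy:
  30,000 Ft × 10% = 3,000 Ft
  19,000 Ft × 19% = 3,610 Ft
  7,000 Ft × 28% = 1,960 Ft
  20,000 Ft × 39% = 7,800 Ft
  → 16,370 Ft
  Less childcare facility credit 4,000 Ft → 12,370 Ft

12,370 Ft > 12,100 Ft, so the mainline income levy governs.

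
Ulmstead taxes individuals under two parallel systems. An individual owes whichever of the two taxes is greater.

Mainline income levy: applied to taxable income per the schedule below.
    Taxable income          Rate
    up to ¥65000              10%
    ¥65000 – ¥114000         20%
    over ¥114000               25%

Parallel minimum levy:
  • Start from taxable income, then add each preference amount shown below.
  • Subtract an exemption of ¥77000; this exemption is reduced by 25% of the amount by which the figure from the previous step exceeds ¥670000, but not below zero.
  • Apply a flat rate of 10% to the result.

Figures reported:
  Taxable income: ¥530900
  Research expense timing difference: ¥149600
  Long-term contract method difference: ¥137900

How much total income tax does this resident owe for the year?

¥120525

Mainline income levy:
  ¥65000 × 10% = ¥6500
  ¥49000 × 20% = ¥9800
  ¥416900 × 25% = ¥104225
  → ¥120525

Parallel minimum levy:
  Adjusted income: ¥530900 + ¥149600 + ¥137900 = ¥818400
  Exemption: ¥77000 − 25% × (¥818400 − ¥670000) = ¥77000 − ¥37100 = ¥39900
  Base: ¥818400 − ¥39900 = ¥778500
  ¥778500 × 10% = ¥77850

¥120525 > ¥77850, so the mainline income levy governs.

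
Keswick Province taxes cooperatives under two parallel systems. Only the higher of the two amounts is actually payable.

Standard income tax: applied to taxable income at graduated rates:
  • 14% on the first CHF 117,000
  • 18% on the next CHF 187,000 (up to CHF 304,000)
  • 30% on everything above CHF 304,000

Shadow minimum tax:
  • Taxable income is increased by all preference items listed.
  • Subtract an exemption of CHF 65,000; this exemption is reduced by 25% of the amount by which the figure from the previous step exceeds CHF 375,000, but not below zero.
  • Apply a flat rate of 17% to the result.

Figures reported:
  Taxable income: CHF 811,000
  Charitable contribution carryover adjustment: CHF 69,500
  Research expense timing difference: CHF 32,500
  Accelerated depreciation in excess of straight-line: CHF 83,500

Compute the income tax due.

CHF 202,140

Shadow minimum tax:
  Adjusted income: CHF 811,000 + CHF 69,500 + CHF 32,500 + CHF 83,500 = CHF 996,500
  Exemption: 25% × (CHF 996,500 − CHF 375,000) = CHF 155,375 ≥ CHF 65,000, so the exemption is fully phased out
  Base: CHF 996,500 − CHF 0 = CHF 996,500
  CHF 996,500 × 17% = CHF 169,405

Standard income tax:
  CHF 117,000 × 14% = CHF 16,380
  CHF 187,000 × 18% = CHF 33,660
  CHF 507,000 × 30% = CHF 152,100
  → CHF 202,140

CHF 202,140 > CHF 169,405, so the standard income tax governs.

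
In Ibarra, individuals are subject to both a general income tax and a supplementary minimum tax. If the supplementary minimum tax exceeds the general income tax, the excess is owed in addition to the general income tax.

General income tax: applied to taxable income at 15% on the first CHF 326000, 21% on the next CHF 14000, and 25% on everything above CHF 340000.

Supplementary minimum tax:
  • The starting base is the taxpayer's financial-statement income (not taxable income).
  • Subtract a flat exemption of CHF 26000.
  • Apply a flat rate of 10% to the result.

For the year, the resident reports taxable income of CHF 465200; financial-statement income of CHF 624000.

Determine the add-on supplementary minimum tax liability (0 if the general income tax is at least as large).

General income tax:
  CHF 326000 × 15% = CHF 48900
  CHF 14000 × 21% = CHF 2940
  CHF 125200 × 25% = CHF 31300
  → CHF 83140

Supplementary minimum tax:
  Base (financial-statement income): CHF 624000
  Less exemption CHF 26000 → base CHF 598000
  CHF 598000 × 10% = CHF 59800

CHF 59800 ≤ CHF 83140, so no add-on is due.

CHF 0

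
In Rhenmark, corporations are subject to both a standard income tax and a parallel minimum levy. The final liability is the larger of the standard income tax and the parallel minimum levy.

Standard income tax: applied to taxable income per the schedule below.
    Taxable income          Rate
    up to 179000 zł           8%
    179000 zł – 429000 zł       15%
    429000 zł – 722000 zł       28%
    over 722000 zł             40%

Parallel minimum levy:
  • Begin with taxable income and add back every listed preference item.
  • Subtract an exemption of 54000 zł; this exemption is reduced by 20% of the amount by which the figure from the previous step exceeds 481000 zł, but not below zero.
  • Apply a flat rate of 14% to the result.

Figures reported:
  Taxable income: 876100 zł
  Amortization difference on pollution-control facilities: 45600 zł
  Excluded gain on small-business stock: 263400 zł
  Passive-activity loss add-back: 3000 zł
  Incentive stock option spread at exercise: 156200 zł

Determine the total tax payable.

195500 zł

Parallel minimum levy:
  Adjusted income: 876100 zł + 45600 zł + 263400 zł + 3000 zł + 156200 zł = 1344300 zł
  Exemption: 20% × (1344300 zł − 481000 zł) = 172660 zł ≥ 54000 zł, so the exemption is fully phased out
  Base: 1344300 zł − 0 zł = 1344300 zł
  1344300 zł × 14% = 188202 zł

Standard income tax:
  179000 zł × 8% = 14320 zł
  250000 zł × 15% = 37500 zł
  293000 zł × 28% = 82040 zł
  154100 zł × 40% = 61640 zł
  → 195500 zł

195500 zł > 188202 zł, so the standard income tax governs.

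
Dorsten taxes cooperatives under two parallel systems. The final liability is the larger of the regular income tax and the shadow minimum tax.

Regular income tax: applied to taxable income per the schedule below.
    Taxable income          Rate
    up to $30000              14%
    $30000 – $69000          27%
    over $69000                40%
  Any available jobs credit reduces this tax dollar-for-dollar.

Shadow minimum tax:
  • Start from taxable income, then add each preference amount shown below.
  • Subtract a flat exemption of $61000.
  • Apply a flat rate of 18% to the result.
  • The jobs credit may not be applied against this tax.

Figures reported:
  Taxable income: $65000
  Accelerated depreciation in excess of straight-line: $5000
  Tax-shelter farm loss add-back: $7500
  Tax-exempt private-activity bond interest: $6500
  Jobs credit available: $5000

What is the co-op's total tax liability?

$8650

Regular income tax:
  $30000 × 14% = $4200
  $35000 × 27% = $9450
  → $13650
  Less jobs credit $5000 → $8650

Shadow minimum tax:
  Adjusted income: $65000 + $5000 + $7500 + $6500 = $84000
  Less exemption $61000 → base $23000
  $23000 × 18% = $4140

$8650 > $4140, so the regular income tax governs.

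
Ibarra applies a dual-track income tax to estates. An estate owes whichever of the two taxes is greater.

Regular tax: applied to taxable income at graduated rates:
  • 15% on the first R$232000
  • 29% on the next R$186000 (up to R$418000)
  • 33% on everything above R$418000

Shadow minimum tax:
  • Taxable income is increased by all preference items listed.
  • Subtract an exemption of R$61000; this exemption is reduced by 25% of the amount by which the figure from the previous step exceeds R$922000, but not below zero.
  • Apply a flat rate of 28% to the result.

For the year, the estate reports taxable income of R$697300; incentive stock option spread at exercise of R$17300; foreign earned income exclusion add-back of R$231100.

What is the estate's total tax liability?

Regular tax:
  R$232000 × 15% = R$34800
  R$186000 × 29% = R$53940
  R$279300 × 33% = R$92169
  → R$180909

Shadow minimum tax:
  Adjusted income: R$697300 + R$17300 + R$231100 = R$945700
  Exemption: R$61000 − 25% × (R$945700 − R$922000) = R$61000 − R$5925 = R$55075
  Base: R$945700 − R$55075 = R$890625
  R$890625 × 28% = R$249375

R$249375 > R$180909, so the shadow minimum tax is the binding amount.

R$249375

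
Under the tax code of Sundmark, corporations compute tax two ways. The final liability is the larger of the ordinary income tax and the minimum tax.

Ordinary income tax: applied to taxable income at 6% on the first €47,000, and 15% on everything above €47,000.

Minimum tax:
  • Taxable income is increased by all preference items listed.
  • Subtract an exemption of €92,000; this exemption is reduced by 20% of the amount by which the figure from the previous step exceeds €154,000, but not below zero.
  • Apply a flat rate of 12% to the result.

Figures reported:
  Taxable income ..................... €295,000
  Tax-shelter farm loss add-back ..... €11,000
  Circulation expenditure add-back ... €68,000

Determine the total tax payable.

€40,020

Minimum tax:
  Adjusted income: €295,000 + €11,000 + €68,000 = €374,000
  Exemption: €92,000 − 20% × (€374,000 − €154,000) = €92,000 − €44,000 = €48,000
  Base: €374,000 − €48,000 = €326,000
  €326,000 × 12% = €39,120

Ordinary income tax:
  €47,000 × 6% = €2,820
  €248,000 × 15% = €37,200
  → €40,020

€40,020 > €39,120, so the ordinary income tax governs.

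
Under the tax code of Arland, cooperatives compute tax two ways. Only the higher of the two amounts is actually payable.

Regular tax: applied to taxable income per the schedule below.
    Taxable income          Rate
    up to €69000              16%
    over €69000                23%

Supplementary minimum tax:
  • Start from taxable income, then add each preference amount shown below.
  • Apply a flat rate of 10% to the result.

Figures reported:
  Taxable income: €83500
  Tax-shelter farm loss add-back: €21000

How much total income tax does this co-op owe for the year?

€14375

Supplementary minimum tax:
  Adjusted income: €83500 + €21000 = €104500
  €104500 × 10% = €10450

Regular tax:
  €69000 × 16% = €11040
  €14500 × 23% = €3335
  → €14375

€14375 > €10450, so the regular tax governs.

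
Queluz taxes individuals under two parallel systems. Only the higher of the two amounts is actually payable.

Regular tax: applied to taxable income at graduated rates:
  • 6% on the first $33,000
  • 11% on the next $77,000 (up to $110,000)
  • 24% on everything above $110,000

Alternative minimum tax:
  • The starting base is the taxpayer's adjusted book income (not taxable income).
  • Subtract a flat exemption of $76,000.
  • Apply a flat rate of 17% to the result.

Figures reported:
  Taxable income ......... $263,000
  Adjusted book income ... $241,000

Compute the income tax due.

Regular tax:
  $33,000 × 6% = $1,980
  $77,000 × 11% = $8,470
  $153,000 × 24% = $36,720
  → $47,170

Alternative minimum tax:
  Base (adjusted book income): $241,000
  Less exemption $76,000 → base $165,000
  $165,000 × 17% = $28,050

$47,170 > $28,050, so the regular tax governs.

$47,170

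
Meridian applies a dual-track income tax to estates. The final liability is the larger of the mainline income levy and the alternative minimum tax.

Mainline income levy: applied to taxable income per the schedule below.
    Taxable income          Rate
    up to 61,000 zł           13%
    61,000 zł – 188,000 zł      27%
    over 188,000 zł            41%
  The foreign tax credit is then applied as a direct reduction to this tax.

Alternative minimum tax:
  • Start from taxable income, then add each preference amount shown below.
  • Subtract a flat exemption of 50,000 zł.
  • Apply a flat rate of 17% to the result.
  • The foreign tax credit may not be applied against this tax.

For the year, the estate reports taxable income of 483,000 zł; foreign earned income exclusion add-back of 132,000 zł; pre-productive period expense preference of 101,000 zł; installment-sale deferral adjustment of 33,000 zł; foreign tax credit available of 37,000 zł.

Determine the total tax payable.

126,170 zł

Alternative minimum tax:
  Adjusted income: 483,000 zł + 132,000 zł + 101,000 zł + 33,000 zł = 749,000 zł
  Less exemption 50,000 zł → base 699,000 zł
  699,000 zł × 17% = 118,830 zł

Mainline income levy:
  61,000 zł × 13% = 7,930 zł
  127,000 zł × 27% = 34,290 zł
  295,000 zł × 41% = 120,950 zł
  → 163,170 zł
  Less foreign tax credit 37,000 zł → 126,170 zł

126,170 zł > 118,830 zł, so the mainline income levy governs.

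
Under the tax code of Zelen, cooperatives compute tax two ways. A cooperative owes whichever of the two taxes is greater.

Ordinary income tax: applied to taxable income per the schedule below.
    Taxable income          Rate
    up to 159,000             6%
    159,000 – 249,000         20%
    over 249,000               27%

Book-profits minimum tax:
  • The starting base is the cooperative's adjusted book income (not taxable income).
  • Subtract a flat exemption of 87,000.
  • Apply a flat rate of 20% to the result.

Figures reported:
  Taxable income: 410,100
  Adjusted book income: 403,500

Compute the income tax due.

71,037

Book-profits minimum tax:
  Base (adjusted book income): 403,500
  Less exemption 87,000 → base 316,500
  316,500 × 20% = 63,300

Ordinary income tax:
  159,000 × 6% = 9,540
  90,000 × 20% = 18,000
  161,100 × 27% = 43,497
  → 71,037

71,037 > 63,300, so the ordinary income tax governs.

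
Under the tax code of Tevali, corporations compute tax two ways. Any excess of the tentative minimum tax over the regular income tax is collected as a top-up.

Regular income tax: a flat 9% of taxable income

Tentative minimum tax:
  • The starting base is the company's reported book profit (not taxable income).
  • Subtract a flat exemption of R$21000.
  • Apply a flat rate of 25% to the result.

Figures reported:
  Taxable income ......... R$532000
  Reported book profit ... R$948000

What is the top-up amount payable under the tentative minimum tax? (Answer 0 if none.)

Tentative minimum tax:
  Base (reported book profit): R$948000
  Less exemption R$21000 → base R$927000
  R$927000 × 25% = R$231750

Regular income tax:
  R$532000 × 9% = R$47880

Excess of tentative minimum tax over regular income tax: R$231750 − R$47880 = R$183870.

R$183870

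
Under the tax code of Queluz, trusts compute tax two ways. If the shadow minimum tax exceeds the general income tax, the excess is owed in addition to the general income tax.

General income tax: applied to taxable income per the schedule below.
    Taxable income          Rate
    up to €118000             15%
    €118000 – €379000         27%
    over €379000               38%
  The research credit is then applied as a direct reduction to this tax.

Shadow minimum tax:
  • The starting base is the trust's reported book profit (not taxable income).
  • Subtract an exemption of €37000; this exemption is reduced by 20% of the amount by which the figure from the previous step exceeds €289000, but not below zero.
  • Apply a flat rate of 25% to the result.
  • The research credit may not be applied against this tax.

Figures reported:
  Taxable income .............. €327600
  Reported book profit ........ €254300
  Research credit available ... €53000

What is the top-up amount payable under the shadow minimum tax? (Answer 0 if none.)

€33033

Shadow minimum tax:
  Base (reported book profit): €254300
  Exemption: €254300 ≤ €289000, so full €37000 applies
  Base: €254300 − €37000 = €217300
  €217300 × 25% = €54325

General income tax:
  €118000 × 15% = €17700
  €209600 × 27% = €56592
  → €74292
  Less research credit €53000 → €21292

Excess of shadow minimum tax over general income tax: €54325 − €21292 = €33033.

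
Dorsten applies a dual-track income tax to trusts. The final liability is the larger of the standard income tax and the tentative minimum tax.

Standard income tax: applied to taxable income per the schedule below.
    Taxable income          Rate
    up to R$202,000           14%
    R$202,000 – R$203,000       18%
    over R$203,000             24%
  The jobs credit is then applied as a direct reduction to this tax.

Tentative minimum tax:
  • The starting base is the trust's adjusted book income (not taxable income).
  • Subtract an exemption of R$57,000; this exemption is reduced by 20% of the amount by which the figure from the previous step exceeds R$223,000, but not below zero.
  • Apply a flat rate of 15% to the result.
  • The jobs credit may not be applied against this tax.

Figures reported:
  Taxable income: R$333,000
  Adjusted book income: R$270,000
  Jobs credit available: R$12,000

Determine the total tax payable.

R$47,660

Tentative minimum tax:
  Base (adjusted book income): R$270,000
  Exemption: R$57,000 − 20% × (R$270,000 − R$223,000) = R$57,000 − R$9,400 = R$47,600
  Base: R$270,000 − R$47,600 = R$222,400
  R$222,400 × 15% = R$33,360

Standard income tax:
  R$202,000 × 14% = R$28,280
  R$1,000 × 18% = R$180
  R$130,000 × 24% = R$31,200
  → R$59,660
  Less jobs credit R$12,000 → R$47,660

R$47,660 > R$33,360, so the standard income tax governs.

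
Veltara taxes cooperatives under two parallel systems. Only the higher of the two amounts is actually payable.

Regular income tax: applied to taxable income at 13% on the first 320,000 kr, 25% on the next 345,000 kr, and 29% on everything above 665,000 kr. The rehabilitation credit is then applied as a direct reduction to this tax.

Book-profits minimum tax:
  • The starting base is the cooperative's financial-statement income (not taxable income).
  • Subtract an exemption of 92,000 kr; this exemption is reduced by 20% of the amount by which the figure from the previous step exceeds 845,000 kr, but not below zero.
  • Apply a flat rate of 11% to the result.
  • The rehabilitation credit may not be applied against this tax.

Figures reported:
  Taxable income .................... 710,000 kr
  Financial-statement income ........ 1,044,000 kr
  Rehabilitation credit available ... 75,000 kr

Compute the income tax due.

Regular income tax:
  320,000 kr × 13% = 41,600 kr
  345,000 kr × 25% = 86,250 kr
  45,000 kr × 29% = 13,050 kr
  → 140,900 kr
  Less rehabilitation credit 75,000 kr → 65,900 kr

Book-profits minimum tax:
  Base (financial-statement income): 1,044,000 kr
  Exemption: 92,000 kr − 20% × (1,044,000 kr − 845,000 kr) = 92,000 kr − 39,800 kr = 52,200 kr
  Base: 1,044,000 kr − 52,200 kr = 991,800 kr
  991,800 kr × 11% = 109,098 kr

109,098 kr > 65,900 kr, so the book-profits minimum tax is the binding amount.

109,098 kr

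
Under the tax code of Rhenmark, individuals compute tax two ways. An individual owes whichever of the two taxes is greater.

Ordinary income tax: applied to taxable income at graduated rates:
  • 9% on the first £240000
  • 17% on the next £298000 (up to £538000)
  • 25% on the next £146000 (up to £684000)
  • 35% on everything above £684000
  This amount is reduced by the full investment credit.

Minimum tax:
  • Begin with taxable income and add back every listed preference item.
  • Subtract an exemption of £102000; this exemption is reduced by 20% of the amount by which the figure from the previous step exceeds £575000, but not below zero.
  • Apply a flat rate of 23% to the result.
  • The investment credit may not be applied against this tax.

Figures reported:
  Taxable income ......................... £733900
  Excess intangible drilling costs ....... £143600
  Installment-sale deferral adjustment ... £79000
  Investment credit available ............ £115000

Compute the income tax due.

Ordinary income tax:
  £240000 × 9% = £21600
  £298000 × 17% = £50660
  £146000 × 25% = £36500
  £49900 × 35% = £17465
  → £126225
  Less investment credit £115000 → £11225

Minimum tax:
  Adjusted income: £733900 + £143600 + £79000 = £956500
  Exemption: £102000 − 20% × (£956500 − £575000) = £102000 − £76300 = £25700
  Base: £956500 − £25700 = £930800
  £930800 × 23% = £214084

£214084 > £11225, so the minimum tax is the binding amount.

£214084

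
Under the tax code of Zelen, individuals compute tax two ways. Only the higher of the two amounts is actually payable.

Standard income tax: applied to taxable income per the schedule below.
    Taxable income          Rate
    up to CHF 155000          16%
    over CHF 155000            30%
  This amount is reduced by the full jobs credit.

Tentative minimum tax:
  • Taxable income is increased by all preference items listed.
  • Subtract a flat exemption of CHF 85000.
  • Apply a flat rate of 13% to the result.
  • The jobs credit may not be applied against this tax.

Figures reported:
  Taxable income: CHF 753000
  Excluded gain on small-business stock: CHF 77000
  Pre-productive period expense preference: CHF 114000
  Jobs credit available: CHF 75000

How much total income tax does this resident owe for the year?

Tentative minimum tax:
  Adjusted income: CHF 753000 + CHF 77000 + CHF 114000 = CHF 944000
  Less exemption CHF 85000 → base CHF 859000
  CHF 859000 × 13% = CHF 111670

Standard income tax:
  CHF 155000 × 16% = CHF 24800
  CHF 598000 × 30% = CHF 179400
  → CHF 204200
  Less jobs credit CHF 75000 → CHF 129200

CHF 129200 > CHF 111670, so the standard income tax governs.

CHF 129200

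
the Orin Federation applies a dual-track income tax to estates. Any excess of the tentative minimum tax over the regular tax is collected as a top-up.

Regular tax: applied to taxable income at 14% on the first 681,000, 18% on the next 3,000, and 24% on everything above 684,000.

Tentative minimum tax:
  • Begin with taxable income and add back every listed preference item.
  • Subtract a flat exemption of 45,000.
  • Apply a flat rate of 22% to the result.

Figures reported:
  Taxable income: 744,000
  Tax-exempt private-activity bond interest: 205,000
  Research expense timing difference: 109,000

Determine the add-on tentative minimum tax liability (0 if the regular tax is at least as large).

Regular tax:
  681,000 × 14% = 95,340
  3,000 × 18% = 540
  60,000 × 24% = 14,400
  → 110,280

Tentative minimum tax:
  Adjusted income: 744,000 + 205,000 + 109,000 = 1,058,000
  Less exemption 45,000 → base 1,013,000
  1,013,000 × 22% = 222,860

Excess of tentative minimum tax over regular tax: 222,860 − 110,280 = 112,580.

112,580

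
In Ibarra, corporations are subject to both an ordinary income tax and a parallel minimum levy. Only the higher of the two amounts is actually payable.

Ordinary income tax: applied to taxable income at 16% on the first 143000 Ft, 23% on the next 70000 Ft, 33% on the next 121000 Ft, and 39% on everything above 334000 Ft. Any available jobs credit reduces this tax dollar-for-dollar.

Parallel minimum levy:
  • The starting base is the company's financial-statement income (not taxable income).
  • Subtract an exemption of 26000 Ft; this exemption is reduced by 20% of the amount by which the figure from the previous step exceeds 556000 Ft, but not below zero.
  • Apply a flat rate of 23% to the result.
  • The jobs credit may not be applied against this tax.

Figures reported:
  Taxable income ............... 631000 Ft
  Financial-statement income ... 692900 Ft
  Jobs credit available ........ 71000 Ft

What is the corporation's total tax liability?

Parallel minimum levy:
  Base (financial-statement income): 692900 Ft
  Exemption: 20% × (692900 Ft − 556000 Ft) = 27380 Ft ≥ 26000 Ft, so the exemption is fully phased out
  Base: 692900 Ft − 0 Ft = 692900 Ft
  692900 Ft × 23% = 159367 Ft

Ordinary income tax:
  143000 Ft × 16% = 22880 Ft
  70000 Ft × 23% = 16100 Ft
  121000 Ft × 33% = 39930 Ft
  297000 Ft × 39% = 115830 Ft
  → 194740 Ft
  Less jobs credit 71000 Ft → 123740 Ft

159367 Ft > 123740 Ft, so the parallel minimum levy is the binding amount.

159367 Ft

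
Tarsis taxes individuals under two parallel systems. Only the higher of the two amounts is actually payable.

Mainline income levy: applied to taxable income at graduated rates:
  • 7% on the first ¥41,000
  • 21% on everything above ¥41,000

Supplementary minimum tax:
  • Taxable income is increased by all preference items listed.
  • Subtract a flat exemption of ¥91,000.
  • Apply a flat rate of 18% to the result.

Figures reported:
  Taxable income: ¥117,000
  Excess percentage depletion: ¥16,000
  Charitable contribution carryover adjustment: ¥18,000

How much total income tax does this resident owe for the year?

¥18,830

Supplementary minimum tax:
  Adjusted income: ¥117,000 + ¥16,000 + ¥18,000 = ¥151,000
  Less exemption ¥91,000 → base ¥60,000
  ¥60,000 × 18% = ¥10,800

Mainline income levy:
  ¥41,000 × 7% = ¥2,870
  ¥76,000 × 21% = ¥15,960
  → ¥18,830

¥18,830 > ¥10,800, so the mainline income levy governs.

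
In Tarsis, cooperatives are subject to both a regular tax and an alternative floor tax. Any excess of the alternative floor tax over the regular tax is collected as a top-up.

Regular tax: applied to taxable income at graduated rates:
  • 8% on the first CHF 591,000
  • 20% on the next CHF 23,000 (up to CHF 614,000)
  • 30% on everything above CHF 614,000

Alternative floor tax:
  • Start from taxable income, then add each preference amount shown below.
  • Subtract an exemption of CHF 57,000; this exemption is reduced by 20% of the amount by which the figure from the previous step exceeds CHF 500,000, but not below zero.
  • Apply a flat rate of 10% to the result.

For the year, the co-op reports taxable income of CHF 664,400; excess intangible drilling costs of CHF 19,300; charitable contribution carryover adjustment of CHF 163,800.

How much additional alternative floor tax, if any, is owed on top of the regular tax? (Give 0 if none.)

CHF 17,750

Regular tax:
  CHF 591,000 × 8% = CHF 47,280
  CHF 23,000 × 20% = CHF 4,600
  CHF 50,400 × 30% = CHF 15,120
  → CHF 67,000

Alternative floor tax:
  Adjusted income: CHF 664,400 + CHF 19,300 + CHF 163,800 = CHF 847,500
  Exemption: 20% × (CHF 847,500 − CHF 500,000) = CHF 69,500 ≥ CHF 57,000, so the exemption is fully phased out
  Base: CHF 847,500 − CHF 0 = CHF 847,500
  CHF 847,500 × 10% = CHF 84,750

Excess of alternative floor tax over regular tax: CHF 84,750 − CHF 67,000 = CHF 17,750.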